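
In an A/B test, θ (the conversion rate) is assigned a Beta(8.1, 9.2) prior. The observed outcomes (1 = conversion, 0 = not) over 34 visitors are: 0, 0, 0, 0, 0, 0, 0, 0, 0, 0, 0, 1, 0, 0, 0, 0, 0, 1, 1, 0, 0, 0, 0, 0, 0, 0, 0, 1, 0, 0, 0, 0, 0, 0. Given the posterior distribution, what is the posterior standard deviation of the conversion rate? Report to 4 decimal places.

0.0587

The Beta prior is conjugate to a Binomial/Bernoulli likelihood; the update adds successes to α and failures to β.
Posterior: Beta(α+k, β+n−k) = Beta(8.1+4, 9.2+30) = Beta(12.1, 39.2).
Var = αβ/((α+β)²(α+β+1)) = 12.1·39.2/(51.3²·52.3) = 0.00344616; SD = √0.00344616 = 0.0587.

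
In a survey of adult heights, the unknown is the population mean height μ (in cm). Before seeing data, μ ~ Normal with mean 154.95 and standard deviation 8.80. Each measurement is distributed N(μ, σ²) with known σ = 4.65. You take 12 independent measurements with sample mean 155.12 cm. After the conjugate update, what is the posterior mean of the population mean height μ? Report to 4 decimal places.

155.1161

For Normal data with known variance σ², a Normal(μ₀, σ₀²) prior on μ is conjugate. Posterior precision = 1/σ₀² + n/σ²; posterior mean is the precision-weighted average of μ₀ and x̄.
n·x̄ = 12·155.12 = 1861.44.
σ₀² = 8.80² = 77.44, σ² = 4.65² = 21.6225; σ² + n·σ₀² = 21.6225 + 12·77.44 = 950.9025.
Posterior mean = (μ₀/σ₀² + n·x̄/σ²)/(1/σ₀² + n/σ²) = (σ²·μ₀ + σ₀²·n·x̄)/(σ² + n·σ₀²) = (21.6225·154.95 + 77.44·1861.44)/950.9025 = 147500.319975/950.9025 = 155.1161.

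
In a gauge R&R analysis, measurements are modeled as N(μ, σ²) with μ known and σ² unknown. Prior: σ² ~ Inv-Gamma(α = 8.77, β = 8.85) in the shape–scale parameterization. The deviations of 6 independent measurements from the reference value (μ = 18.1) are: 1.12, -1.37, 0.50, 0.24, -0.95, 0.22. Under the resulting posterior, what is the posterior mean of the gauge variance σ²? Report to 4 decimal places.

With known mean μ and an Inverse-Gamma(α, β) prior on σ², the Normal likelihood is conjugate: posterior is Inv-Gamma(α + n/2, β + Σ(xᵢ−μ)²/2).
Σ(xᵢ−μ)² = (1.12)² + (-1.37)² + (0.50)² + (0.24)² + (-0.95)² + (0.22)² = 4.3898.
Posterior: Inv-Gamma(8.77 + 6/2, 8.85 + 4.3898/2) = Inv-Gamma(11.77, 11.04490).
E[σ²|data] = β/(α−1) = 11.04490/10.77 = 1.0255.

1.0255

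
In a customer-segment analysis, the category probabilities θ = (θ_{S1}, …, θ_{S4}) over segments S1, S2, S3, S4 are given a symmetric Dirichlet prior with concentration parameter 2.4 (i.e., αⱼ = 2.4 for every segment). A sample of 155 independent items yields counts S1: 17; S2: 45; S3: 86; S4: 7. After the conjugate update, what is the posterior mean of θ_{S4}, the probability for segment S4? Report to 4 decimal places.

0.0571

The Dirichlet prior is conjugate to the Multinomial likelihood: each posterior αⱼ = prior αⱼ + observed count nⱼ.
Posterior concentration: (19.4, 47.4, 88.4, 9.4), total = 164.6.
E[θ_{S4}|data] = α_{S4}/Σα = 9.4/164.6 = 0.0571.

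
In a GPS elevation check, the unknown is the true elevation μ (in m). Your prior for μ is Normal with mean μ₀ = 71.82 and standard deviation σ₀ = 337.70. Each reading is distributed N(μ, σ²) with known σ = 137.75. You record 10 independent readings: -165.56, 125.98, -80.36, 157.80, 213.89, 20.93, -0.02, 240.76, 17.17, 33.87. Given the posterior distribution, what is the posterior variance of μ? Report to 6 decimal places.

1866.450813

For Normal data with known variance σ², a Normal(μ₀, σ₀²) prior on μ is conjugate. Posterior precision = 1/σ₀² + n/σ²; posterior mean is the precision-weighted average of μ₀ and x̄.
σ₀² = 337.70² = 114041.29, σ² = 137.75² = 18975.0625; σ² + n·σ₀² = 18975.0625 + 10·114041.29 = 1159387.9625.
Posterior precision = 1/σ₀² + n/σ² = 1/114041.29 + 10/18975.0625 = (σ² + n·σ₀²)/(σ₀²σ²) = 1159387.9625/(114041.29·18975.0625); posterior variance σₙ² = σ₀²σ²/(σ² + n·σ₀²) = 114041.29·18975.0625/1159387.9625 = 1866.450813.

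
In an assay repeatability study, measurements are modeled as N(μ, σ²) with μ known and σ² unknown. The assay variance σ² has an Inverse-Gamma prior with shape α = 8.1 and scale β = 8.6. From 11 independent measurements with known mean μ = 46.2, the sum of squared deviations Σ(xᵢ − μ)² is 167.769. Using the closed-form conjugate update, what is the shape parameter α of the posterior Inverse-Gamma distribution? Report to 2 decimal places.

13.60

With known mean μ and an Inverse-Gamma(α, β) prior on σ², the Normal likelihood is conjugate: posterior is Inv-Gamma(α + n/2, β + Σ(xᵢ−μ)²/2).
Posterior: Inv-Gamma(8.1 + 11/2, 8.6 + 167.769/2) = Inv-Gamma(13.60, 92.4845).
Posterior α = 13.60.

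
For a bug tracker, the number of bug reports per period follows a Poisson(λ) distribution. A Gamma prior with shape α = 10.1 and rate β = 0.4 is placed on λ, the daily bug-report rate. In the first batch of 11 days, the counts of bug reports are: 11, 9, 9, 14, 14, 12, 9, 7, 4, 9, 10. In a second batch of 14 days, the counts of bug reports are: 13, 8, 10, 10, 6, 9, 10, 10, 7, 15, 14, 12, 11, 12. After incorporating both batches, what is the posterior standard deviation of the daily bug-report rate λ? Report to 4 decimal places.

0.6410

With a Gamma(shape α, rate β) prior, the Poisson likelihood is conjugate: the posterior is Gamma(α + ΣXᵢ, β + n).
Batch 1: sum of counts S = 108 over n = 11 days.
After batch 1: Gamma(α+S, β+n) = Gamma(10.1+108, 0.4+11) = Gamma(118.1, 11.4).
Batch 2: sum of counts S = 147 over n = 14 days.
After batch 2: Gamma(α+S, β+n) = Gamma(118.1+147, 11.4+14) = Gamma(265.1, 25.4).
SD = √α/β = √265.1/25.4 = 0.6410.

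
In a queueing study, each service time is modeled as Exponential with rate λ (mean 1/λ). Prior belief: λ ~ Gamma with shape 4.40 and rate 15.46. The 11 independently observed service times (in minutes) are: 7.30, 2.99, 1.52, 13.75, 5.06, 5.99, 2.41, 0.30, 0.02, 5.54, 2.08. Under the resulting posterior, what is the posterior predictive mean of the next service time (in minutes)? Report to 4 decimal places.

With a Gamma(shape α, rate β) prior on the exponential rate λ, the posterior after n observations with total T = Σxᵢ is Gamma(α+n, β+T).
Sum of observations T = 46.96 minutes; n = 11.
Posterior: Gamma(4.40+11, 15.46+46.96) = Gamma(15.40, 62.42).
The predictive distribution for the next observation is Lomax; its mean is β/(α−1) = 62.42/14.40 = 4.3347.

4.3347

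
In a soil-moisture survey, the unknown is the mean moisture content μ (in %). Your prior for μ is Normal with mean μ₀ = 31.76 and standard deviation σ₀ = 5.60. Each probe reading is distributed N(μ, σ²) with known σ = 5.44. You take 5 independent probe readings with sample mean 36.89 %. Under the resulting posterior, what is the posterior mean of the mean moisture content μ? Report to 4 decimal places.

36.0755

For Normal data with known variance σ², a Normal(μ₀, σ₀²) prior on μ is conjugate. Posterior precision = 1/σ₀² + n/σ²; posterior mean is the precision-weighted average of μ₀ and x̄.
n·x̄ = 5·36.89 = 184.45.
σ₀² = 5.60² = 31.36, σ² = 5.44² = 29.5936; σ² + n·σ₀² = 29.5936 + 5·31.36 = 186.3936.
Posterior mean = (μ₀/σ₀² + n·x̄/σ²)/(1/σ₀² + n/σ²) = (σ²·μ₀ + σ₀²·n·x̄)/(σ² + n·σ₀²) = (29.5936·31.76 + 31.36·184.45)/186.3936 = 6724.244736/186.3936 = 36.0755.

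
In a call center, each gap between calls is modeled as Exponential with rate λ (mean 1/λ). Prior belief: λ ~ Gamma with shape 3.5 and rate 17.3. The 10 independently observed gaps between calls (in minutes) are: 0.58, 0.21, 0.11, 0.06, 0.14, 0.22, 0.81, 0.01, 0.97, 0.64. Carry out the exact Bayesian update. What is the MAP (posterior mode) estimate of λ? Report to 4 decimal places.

With a Gamma(shape α, rate β) prior on the exponential rate λ, the posterior after n observations with total T = Σxᵢ is Gamma(α+n, β+T).
Sum of observations T = 3.75 minutes; n = 10.
Posterior: Gamma(3.5+10, 17.3+3.75) = Gamma(13.5, 21.05).
Mode = (α−1)/β = 0.5938.

0.5938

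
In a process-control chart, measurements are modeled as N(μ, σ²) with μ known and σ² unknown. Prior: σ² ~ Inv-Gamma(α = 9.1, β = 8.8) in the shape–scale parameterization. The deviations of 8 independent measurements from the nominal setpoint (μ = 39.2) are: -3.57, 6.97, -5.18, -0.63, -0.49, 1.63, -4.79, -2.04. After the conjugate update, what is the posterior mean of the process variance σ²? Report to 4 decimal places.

With known mean μ and an Inverse-Gamma(α, β) prior on σ², the Normal likelihood is conjugate: posterior is Inv-Gamma(α + n/2, β + Σ(xᵢ−μ)²/2).
Σ(xᵢ−μ)² = (-3.57)² + (6.97)² + (-5.18)² + (-0.63)² + (-0.49)² + (1.63)² + (-4.79)² + (-2.04)² = 118.5578.
Posterior: Inv-Gamma(9.1 + 8/2, 8.8 + 118.5578/2) = Inv-Gamma(13.10, 68.07890).
E[σ²|data] = β/(α−1) = 68.07890/12.10 = 5.6264.

5.6264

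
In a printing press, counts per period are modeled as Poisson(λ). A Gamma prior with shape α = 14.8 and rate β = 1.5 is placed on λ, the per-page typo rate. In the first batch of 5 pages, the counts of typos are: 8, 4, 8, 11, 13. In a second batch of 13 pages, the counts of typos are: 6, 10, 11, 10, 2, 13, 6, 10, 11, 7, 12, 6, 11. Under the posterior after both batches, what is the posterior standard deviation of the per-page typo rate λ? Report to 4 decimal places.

0.6761

With a Gamma(shape α, rate β) prior, the Poisson likelihood is conjugate: the posterior is Gamma(α + ΣXᵢ, β + n).
Batch 1: sum of counts S = 44 over n = 5 pages.
After batch 1: Gamma(α+S, β+n) = Gamma(14.8+44, 1.5+5) = Gamma(58.8, 6.5).
Batch 2: sum of counts S = 115 over n = 13 pages.
After batch 2: Gamma(α+S, β+n) = Gamma(58.8+115, 6.5+13) = Gamma(173.8, 19.5).
SD = √α/β = √173.8/19.5 = 0.6761.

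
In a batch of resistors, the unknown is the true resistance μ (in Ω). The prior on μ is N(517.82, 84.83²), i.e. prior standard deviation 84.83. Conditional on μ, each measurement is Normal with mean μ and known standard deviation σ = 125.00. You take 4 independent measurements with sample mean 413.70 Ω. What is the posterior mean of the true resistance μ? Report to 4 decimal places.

For Normal data with known variance σ², a Normal(μ₀, σ₀²) prior on μ is conjugate. Posterior precision = 1/σ₀² + n/σ²; posterior mean is the precision-weighted average of μ₀ and x̄.
n·x̄ = 4·413.70 = 1654.8.
σ₀² = 84.83² = 7196.1289, σ² = 125.00² = 15625; σ² + n·σ₀² = 15625 + 4·7196.1289 = 44409.5156.
Posterior mean = (μ₀/σ₀² + n·x̄/σ²)/(1/σ₀² + n/σ²) = (σ²·μ₀ + σ₀²·n·x̄)/(σ² + n·σ₀²) = (15625·517.82 + 7196.1289·1654.8)/44409.5156 = 19999091.60372/44409.5156 = 450.3335.

450.3335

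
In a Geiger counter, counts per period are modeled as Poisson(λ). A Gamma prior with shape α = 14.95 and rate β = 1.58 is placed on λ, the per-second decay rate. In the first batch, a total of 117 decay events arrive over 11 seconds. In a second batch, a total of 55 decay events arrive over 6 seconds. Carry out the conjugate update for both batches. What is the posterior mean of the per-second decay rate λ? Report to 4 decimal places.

10.0619

With a Gamma(shape α, rate β) prior, the Poisson likelihood is conjugate: the posterior is Gamma(α + ΣXᵢ, β + n).
After batch 1: Gamma(α+S, β+n) = Gamma(14.95+117, 1.58+11) = Gamma(131.95, 12.58).
After batch 2: Gamma(α+S, β+n) = Gamma(131.95+55, 12.58+6) = Gamma(186.95, 18.58).
Posterior mean = α/β = 186.95/18.58 = 10.0619.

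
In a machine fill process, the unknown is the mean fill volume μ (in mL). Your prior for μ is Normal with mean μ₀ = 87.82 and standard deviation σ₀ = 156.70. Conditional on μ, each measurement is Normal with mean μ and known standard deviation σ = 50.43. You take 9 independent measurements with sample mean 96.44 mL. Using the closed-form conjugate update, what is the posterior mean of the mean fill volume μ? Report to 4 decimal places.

96.3419

For Normal data with known variance σ², a Normal(μ₀, σ₀²) prior on μ is conjugate. Posterior precision = 1/σ₀² + n/σ²; posterior mean is the precision-weighted average of μ₀ and x̄.
n·x̄ = 9·96.44 = 867.96.
σ₀² = 156.70² = 24554.89, σ² = 50.43² = 2543.1849; σ² + n·σ₀² = 2543.1849 + 9·24554.89 = 223537.1949.
Posterior mean = (μ₀/σ₀² + n·x̄/σ²)/(1/σ₀² + n/σ²) = (σ²·μ₀ + σ₀²·n·x̄)/(σ² + n·σ₀²) = (2543.1849·87.82 + 24554.89·867.96)/223537.1949 = 21536004.822318/223537.1949 = 96.3419.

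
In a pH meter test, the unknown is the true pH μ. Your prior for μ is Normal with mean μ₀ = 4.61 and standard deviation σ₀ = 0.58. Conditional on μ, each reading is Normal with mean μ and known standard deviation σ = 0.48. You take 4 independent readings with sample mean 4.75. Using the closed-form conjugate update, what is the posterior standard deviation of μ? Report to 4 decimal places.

0.2218

For Normal data with known variance σ², a Normal(μ₀, σ₀²) prior on μ is conjugate. Posterior precision = 1/σ₀² + n/σ²; posterior mean is the precision-weighted average of μ₀ and x̄.
σ₀² = 0.58² = 0.3364, σ² = 0.48² = 0.2304; σ² + n·σ₀² = 0.2304 + 4·0.3364 = 1.576.
Posterior precision = 1/σ₀² + n/σ² = 1/0.3364 + 4/0.2304 = (σ² + n·σ₀²)/(σ₀²σ²) = 1.576/(0.3364·0.2304); posterior variance σₙ² = σ₀²σ²/(σ² + n·σ₀²) = 0.3364·0.2304/1.576 = 0.049179.
Posterior SD = √σₙ² = √(0.3364·0.2304/1.576) = 0.2218.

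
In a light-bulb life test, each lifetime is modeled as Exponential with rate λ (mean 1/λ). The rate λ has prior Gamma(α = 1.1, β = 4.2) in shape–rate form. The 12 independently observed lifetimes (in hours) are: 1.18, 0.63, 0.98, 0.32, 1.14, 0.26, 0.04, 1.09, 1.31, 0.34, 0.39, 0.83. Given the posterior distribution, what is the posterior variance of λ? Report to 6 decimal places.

0.081092

With a Gamma(shape α, rate β) prior on the exponential rate λ, the posterior after n observations with total T = Σxᵢ is Gamma(α+n, β+T).
Sum of observations T = 8.51 hours; n = 12.
Posterior: Gamma(1.1+12, 4.2+8.51) = Gamma(13.1, 12.71).
Var = α/β² = 0.081092.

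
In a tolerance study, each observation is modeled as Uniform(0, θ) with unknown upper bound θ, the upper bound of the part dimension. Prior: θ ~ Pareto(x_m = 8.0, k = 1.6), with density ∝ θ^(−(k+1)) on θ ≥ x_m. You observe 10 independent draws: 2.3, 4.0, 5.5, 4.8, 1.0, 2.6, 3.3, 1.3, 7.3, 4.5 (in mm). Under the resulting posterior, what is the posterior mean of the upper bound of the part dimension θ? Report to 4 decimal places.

A Pareto(scale x_m, shape k) prior on the upper bound θ of Uniform(0, θ) is conjugate: posterior is Pareto(max(x_m, max xᵢ), k + n).
Sample maximum = 7.3; prior scale x_m = 8.0 → posterior scale = max = 8.0.
Posterior shape = 1.6 + 10 = 11.6.
E[θ|data] = k·x_m/(k−1) = 11.6·8.0/10.6 = 8.7547.

8.7547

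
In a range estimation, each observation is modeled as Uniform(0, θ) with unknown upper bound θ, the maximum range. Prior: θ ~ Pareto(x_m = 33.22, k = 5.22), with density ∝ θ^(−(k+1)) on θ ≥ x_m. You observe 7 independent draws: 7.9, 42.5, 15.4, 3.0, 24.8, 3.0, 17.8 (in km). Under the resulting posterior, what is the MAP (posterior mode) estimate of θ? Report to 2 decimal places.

A Pareto(scale x_m, shape k) prior on the upper bound θ of Uniform(0, θ) is conjugate: posterior is Pareto(max(x_m, max xᵢ), k + n).
Sample maximum = 42.5; prior scale x_m = 33.22 → posterior scale = max = 42.50.
Posterior shape = 5.22 + 7 = 12.22.
The Pareto density is decreasing on [x_m, ∞), so the mode is x_m = 42.50.

42.50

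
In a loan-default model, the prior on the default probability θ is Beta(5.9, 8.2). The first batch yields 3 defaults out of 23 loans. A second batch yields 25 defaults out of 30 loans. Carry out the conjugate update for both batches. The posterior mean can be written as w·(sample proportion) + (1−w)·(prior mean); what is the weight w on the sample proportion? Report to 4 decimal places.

The Beta prior is conjugate to a Binomial/Bernoulli likelihood; the update adds successes to α and failures to β.
Total number of loans: n = 23 + 30 = 53.
Posterior mean = (α₀+k)/(α₀+β₀+n) = [n/(α₀+β₀+n)]·(k/n) + [(α₀+β₀)/(α₀+β₀+n)]·α₀/(α₀+β₀), so only n and the prior enter the weight.
The weight on the data is w = n/(α₀+β₀+n) = 53/(5.9+8.2+53) = 53/67.1 = 0.7899.

0.7899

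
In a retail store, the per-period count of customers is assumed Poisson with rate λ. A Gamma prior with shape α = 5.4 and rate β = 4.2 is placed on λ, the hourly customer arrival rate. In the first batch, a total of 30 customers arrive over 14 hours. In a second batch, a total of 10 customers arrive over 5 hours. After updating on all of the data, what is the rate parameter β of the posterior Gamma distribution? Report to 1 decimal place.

23.2

With a Gamma(shape α, rate β) prior, the Poisson likelihood is conjugate: the posterior is Gamma(α + ΣXᵢ, β + n).
After batch 1: Gamma(α+S, β+n) = Gamma(5.4+30, 4.2+14) = Gamma(35.4, 18.2).
After batch 2: Gamma(α+S, β+n) = Gamma(35.4+10, 18.2+5) = Gamma(45.4, 23.2).
Posterior β = 23.2.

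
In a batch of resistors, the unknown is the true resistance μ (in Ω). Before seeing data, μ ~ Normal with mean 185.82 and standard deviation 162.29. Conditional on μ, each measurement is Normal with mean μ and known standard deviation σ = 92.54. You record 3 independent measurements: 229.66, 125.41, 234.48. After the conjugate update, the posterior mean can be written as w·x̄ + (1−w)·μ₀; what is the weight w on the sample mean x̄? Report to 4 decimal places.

For Normal data with known variance σ², a Normal(μ₀, σ₀²) prior on μ is conjugate. Posterior precision = 1/σ₀² + n/σ²; posterior mean is the precision-weighted average of μ₀ and x̄.
σ₀² = 162.29² = 26338.0441, σ² = 92.54² = 8563.6516. Prior precision 1/σ₀² = 1/26338.0441; data precision n/σ² = 3/8563.6516.
w = (n/σ²)/(1/σ₀² + n/σ²) = n·σ₀²/(σ² + n·σ₀²) = 3·26338.0441/(8563.6516 + 3·26338.0441) = 79014.1323/87577.7839 = 0.9022.

0.9022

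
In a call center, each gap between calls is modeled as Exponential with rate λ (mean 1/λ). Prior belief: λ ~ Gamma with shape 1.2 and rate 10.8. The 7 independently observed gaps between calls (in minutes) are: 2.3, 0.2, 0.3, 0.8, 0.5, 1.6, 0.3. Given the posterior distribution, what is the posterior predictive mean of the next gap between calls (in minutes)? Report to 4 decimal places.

With a Gamma(shape α, rate β) prior on the exponential rate λ, the posterior after n observations with total T = Σxᵢ is Gamma(α+n, β+T).
Sum of observations T = 6.0 minutes; n = 7.
Posterior: Gamma(1.2+7, 10.8+6.0) = Gamma(8.2, 16.8).
The predictive distribution for the next observation is Lomax; its mean is β/(α−1) = 16.8/7.2 = 2.3333.

2.3333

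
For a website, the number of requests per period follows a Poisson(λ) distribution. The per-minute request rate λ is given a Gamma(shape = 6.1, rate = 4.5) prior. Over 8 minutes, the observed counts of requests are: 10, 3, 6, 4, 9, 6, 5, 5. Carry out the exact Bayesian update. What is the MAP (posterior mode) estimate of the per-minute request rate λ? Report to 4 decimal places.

With a Gamma(shape α, rate β) prior, the Poisson likelihood is conjugate: the posterior is Gamma(α + ΣXᵢ, β + n).
Sum of counts S = 48 over n = 8 minutes.
Posterior: Gamma(α+S, β+n) = Gamma(6.1+48, 4.5+8) = Gamma(54.1, 12.5).
Mode of Gamma(α,β) for α≥1 is (α−1)/β = 53.1/12.5 = 4.2480.

4.2480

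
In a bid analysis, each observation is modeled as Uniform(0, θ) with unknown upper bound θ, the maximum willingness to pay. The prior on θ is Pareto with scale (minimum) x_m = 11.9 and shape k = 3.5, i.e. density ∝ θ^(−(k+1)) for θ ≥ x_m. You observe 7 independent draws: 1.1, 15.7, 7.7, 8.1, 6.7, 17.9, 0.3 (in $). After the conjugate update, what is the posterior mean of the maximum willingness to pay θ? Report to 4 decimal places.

A Pareto(scale x_m, shape k) prior on the upper bound θ of Uniform(0, θ) is conjugate: posterior is Pareto(max(x_m, max xᵢ), k + n).
Sample maximum = 17.9; prior scale x_m = 11.9 → posterior scale = max = 17.9.
Posterior shape = 3.5 + 7 = 10.5.
E[θ|data] = k·x_m/(k−1) = 10.5·17.9/9.5 = 19.7842.

19.7842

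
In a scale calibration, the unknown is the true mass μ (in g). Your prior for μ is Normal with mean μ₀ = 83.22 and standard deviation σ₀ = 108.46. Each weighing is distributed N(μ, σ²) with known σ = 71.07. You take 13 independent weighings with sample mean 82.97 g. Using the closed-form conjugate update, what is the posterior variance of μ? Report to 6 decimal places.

376.111780

For Normal data with known variance σ², a Normal(μ₀, σ₀²) prior on μ is conjugate. Posterior precision = 1/σ₀² + n/σ²; posterior mean is the precision-weighted average of μ₀ and x̄.
σ₀² = 108.46² = 11763.5716, σ² = 71.07² = 5050.9449; σ² + n·σ₀² = 5050.9449 + 13·11763.5716 = 157977.3757.
Posterior precision = 1/σ₀² + n/σ² = 1/11763.5716 + 13/5050.9449 = (σ² + n·σ₀²)/(σ₀²σ²) = 157977.3757/(11763.5716·5050.9449); posterior variance σₙ² = σ₀²σ²/(σ² + n·σ₀²) = 11763.5716·5050.9449/157977.3757 = 376.111780.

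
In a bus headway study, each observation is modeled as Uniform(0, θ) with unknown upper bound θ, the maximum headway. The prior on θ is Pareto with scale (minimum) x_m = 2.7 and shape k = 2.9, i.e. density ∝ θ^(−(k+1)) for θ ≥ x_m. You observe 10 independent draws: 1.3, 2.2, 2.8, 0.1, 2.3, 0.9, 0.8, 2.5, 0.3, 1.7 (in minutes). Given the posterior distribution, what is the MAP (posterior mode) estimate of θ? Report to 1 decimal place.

2.8

A Pareto(scale x_m, shape k) prior on the upper bound θ of Uniform(0, θ) is conjugate: posterior is Pareto(max(x_m, max xᵢ), k + n).
Sample maximum = 2.8; prior scale x_m = 2.7 → posterior scale = max = 2.8.
Posterior shape = 2.9 + 10 = 12.9.
The Pareto density is decreasing on [x_m, ∞), so the mode is x_m = 2.8.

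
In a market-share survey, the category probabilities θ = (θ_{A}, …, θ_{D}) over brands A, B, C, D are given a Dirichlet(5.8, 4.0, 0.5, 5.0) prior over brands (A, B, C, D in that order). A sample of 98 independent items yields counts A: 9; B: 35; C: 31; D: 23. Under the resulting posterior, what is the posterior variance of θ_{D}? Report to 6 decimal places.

0.001628

The Dirichlet prior is conjugate to the Multinomial likelihood: each posterior αⱼ = prior αⱼ + observed count nⱼ.
Posterior concentration: (14.8, 39.0, 31.5, 28.0), total = 113.3.
Var[θ_j] = α_j(Σα−α_j)/((Σα)²(Σα+1)) = 28.0·85.3/(113.3²·114.3) = 0.001628.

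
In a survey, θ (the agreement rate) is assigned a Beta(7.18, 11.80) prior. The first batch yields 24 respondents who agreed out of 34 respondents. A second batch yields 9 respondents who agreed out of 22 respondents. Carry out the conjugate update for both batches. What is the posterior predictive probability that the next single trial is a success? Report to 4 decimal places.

0.5359

The Beta prior is conjugate to a Binomial/Bernoulli likelihood; the update adds successes to α and failures to β.
After batch 1: Beta(7.18+24, 11.80+10) = Beta(31.18, 21.80).
After batch 2: Beta(31.18+9, 21.80+13) = Beta(40.18, 34.80).
For a single future Bernoulli trial, P(success | data) = α/(α+β) = 0.5359.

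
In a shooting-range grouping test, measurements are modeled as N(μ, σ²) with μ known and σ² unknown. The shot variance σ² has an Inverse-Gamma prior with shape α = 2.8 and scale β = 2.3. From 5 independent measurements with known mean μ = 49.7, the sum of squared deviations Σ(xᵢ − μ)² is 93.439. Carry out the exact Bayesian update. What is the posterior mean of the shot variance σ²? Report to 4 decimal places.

With known mean μ and an Inverse-Gamma(α, β) prior on σ², the Normal likelihood is conjugate: posterior is Inv-Gamma(α + n/2, β + Σ(xᵢ−μ)²/2).
Posterior: Inv-Gamma(2.8 + 5/2, 2.3 + 93.439/2) = Inv-Gamma(5.30, 49.0195).
E[σ²|data] = β/(α−1) = 49.0195/4.30 = 11.3999.

11.3999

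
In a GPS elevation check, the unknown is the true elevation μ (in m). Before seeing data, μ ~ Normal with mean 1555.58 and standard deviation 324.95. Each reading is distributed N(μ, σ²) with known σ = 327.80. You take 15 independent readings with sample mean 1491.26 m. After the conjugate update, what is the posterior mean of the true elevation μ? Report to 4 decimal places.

1495.3463

For Normal data with known variance σ², a Normal(μ₀, σ₀²) prior on μ is conjugate. Posterior precision = 1/σ₀² + n/σ²; posterior mean is the precision-weighted average of μ₀ and x̄.
n·x̄ = 15·1491.26 = 22368.9.
σ₀² = 324.95² = 105592.5025, σ² = 327.80² = 107452.84; σ² + n·σ₀² = 107452.84 + 15·105592.5025 = 1691340.3775.
Posterior mean = (μ₀/σ₀² + n·x̄/σ²)/(1/σ₀² + n/σ²) = (σ²·μ₀ + σ₀²·n·x̄)/(σ² + n·σ₀²) = (107452.84·1555.58 + 105592.5025·22368.9)/1691340.3775 = 2529139618.01945/1691340.3775 = 1495.3463.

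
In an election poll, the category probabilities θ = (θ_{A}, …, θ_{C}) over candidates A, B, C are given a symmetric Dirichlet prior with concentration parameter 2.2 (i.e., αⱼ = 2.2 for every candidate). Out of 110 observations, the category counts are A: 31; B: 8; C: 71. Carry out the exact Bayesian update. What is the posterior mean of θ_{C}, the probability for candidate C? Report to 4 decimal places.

The Dirichlet prior is conjugate to the Multinomial likelihood: each posterior αⱼ = prior αⱼ + observed count nⱼ.
Posterior concentration: (33.2, 10.2, 73.2), total = 116.6.
E[θ_{C}|data] = α_{C}/Σα = 73.2/116.6 = 0.6278.

0.6278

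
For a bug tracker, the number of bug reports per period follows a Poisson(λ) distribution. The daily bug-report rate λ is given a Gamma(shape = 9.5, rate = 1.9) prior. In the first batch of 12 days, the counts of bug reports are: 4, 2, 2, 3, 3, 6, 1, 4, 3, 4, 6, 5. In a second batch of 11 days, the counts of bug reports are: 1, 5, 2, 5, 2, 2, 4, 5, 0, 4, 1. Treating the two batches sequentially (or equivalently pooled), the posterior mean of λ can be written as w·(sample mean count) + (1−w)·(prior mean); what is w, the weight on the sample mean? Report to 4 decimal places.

0.9237

With a Gamma(shape α, rate β) prior, the Poisson likelihood is conjugate: the posterior is Gamma(α + ΣXᵢ, β + n).
Total number of days: n = 12 + 11 = 23.
Posterior mean = (α₀+S)/(β₀+n) = [n/(β₀+n)]·(S/n) + [β₀/(β₀+n)]·(α₀/β₀), so only n and β₀ enter the weight.
Weight on data w = n/(β₀+n) = 23/(1.9+23) = 23/24.9 = 0.9237.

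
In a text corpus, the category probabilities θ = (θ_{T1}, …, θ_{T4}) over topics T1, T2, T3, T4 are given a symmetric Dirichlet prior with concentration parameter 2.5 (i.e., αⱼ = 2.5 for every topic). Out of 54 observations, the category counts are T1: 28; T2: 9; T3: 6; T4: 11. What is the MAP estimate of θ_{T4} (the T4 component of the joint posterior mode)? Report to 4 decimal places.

The Dirichlet prior is conjugate to the Multinomial likelihood: each posterior αⱼ = prior αⱼ + observed count nⱼ.
Posterior concentration: (30.5, 11.5, 8.5, 13.5), total = 64.0.
Joint mode component: (α_{T4}−1)/(Σα−K) = 12.5/60.0 = 0.2083.

0.2083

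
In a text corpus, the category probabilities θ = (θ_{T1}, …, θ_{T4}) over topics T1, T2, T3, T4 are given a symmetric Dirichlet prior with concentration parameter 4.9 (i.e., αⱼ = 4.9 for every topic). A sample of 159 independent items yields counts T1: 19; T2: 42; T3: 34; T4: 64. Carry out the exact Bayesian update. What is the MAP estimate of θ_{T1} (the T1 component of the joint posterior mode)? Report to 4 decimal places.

The Dirichlet prior is conjugate to the Multinomial likelihood: each posterior αⱼ = prior αⱼ + observed count nⱼ.
Posterior concentration: (23.9, 46.9, 38.9, 68.9), total = 178.6.
Joint mode component: (α_{T1}−1)/(Σα−K) = 22.9/174.6 = 0.1312.

0.1312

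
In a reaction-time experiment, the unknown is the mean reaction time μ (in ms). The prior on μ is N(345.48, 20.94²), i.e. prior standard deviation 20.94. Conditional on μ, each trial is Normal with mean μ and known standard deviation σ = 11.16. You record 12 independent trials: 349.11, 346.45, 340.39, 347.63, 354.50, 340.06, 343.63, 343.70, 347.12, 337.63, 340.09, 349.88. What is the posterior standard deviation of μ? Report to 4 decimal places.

3.1842

For Normal data with known variance σ², a Normal(μ₀, σ₀²) prior on μ is conjugate. Posterior precision = 1/σ₀² + n/σ²; posterior mean is the precision-weighted average of μ₀ and x̄.
σ₀² = 20.94² = 438.4836, σ² = 11.16² = 124.5456; σ² + n·σ₀² = 124.5456 + 12·438.4836 = 5386.3488.
Posterior precision = 1/σ₀² + n/σ² = 1/438.4836 + 12/124.5456 = (σ² + n·σ₀²)/(σ₀²σ²) = 5386.3488/(438.4836·124.5456); posterior variance σₙ² = σ₀²σ²/(σ² + n·σ₀²) = 438.4836·124.5456/5386.3488 = 10.138817.
Posterior SD = √σₙ² = √(438.4836·124.5456/5386.3488) = 3.1842.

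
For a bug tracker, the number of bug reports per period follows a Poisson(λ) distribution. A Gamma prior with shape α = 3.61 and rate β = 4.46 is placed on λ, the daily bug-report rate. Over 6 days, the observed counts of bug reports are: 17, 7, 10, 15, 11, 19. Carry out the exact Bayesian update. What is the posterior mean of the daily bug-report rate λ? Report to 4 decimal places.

With a Gamma(shape α, rate β) prior, the Poisson likelihood is conjugate: the posterior is Gamma(α + ΣXᵢ, β + n).
Sum of counts S = 79 over n = 6 days.
Posterior: Gamma(α+S, β+n) = Gamma(3.61+79, 4.46+6) = Gamma(82.61, 10.46).
Posterior mean = α/β = 82.61/10.46 = 7.8977.

7.8977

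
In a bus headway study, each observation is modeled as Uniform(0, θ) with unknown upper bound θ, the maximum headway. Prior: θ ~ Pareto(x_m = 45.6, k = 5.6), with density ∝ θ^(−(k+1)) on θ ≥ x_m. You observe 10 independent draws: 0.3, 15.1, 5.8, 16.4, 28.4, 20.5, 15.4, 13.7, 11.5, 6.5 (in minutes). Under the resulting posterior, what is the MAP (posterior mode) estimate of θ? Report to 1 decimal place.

A Pareto(scale x_m, shape k) prior on the upper bound θ of Uniform(0, θ) is conjugate: posterior is Pareto(max(x_m, max xᵢ), k + n).
Sample maximum = 28.4; prior scale x_m = 45.6 → posterior scale = max = 45.6.
Posterior shape = 5.6 + 10 = 15.6.
The Pareto density is decreasing on [x_m, ∞), so the mode is x_m = 45.6.

45.6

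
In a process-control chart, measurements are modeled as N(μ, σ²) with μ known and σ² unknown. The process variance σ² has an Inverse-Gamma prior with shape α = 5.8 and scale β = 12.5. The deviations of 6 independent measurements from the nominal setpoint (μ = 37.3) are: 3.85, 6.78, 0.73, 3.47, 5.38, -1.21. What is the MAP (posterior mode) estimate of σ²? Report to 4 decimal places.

With known mean μ and an Inverse-Gamma(α, β) prior on σ², the Normal likelihood is conjugate: posterior is Inv-Gamma(α + n/2, β + Σ(xᵢ−μ)²/2).
Σ(xᵢ−μ)² = (3.85)² + (6.78)² + (0.73)² + (3.47)² + (5.38)² + (-1.21)² = 103.7732.
Posterior: Inv-Gamma(5.8 + 6/2, 12.5 + 103.7732/2) = Inv-Gamma(8.80, 64.38660).
Mode = β/(α+1) = 64.38660/9.80 = 6.5701.

6.5701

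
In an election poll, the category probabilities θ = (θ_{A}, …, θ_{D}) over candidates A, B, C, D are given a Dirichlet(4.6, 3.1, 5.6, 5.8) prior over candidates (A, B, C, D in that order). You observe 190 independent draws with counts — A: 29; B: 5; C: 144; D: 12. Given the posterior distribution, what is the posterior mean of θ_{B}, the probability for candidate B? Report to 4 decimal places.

0.0387

The Dirichlet prior is conjugate to the Multinomial likelihood: each posterior αⱼ = prior αⱼ + observed count nⱼ.
Posterior concentration: (33.6, 8.1, 149.6, 17.8), total = 209.1.
E[θ_{B}|data] = α_{B}/Σα = 8.1/209.1 = 0.0387.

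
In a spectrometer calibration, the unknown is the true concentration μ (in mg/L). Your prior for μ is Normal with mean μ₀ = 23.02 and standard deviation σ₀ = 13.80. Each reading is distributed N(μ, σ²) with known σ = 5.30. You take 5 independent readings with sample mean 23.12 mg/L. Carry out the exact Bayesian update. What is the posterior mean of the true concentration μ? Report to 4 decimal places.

23.1171

For Normal data with known variance σ², a Normal(μ₀, σ₀²) prior on μ is conjugate. Posterior precision = 1/σ₀² + n/σ²; posterior mean is the precision-weighted average of μ₀ and x̄.
n·x̄ = 5·23.12 = 115.6.
σ₀² = 13.80² = 190.44, σ² = 5.30² = 28.09; σ² + n·σ₀² = 28.09 + 5·190.44 = 980.29.
Posterior mean = (μ₀/σ₀² + n·x̄/σ²)/(1/σ₀² + n/σ²) = (σ²·μ₀ + σ₀²·n·x̄)/(σ² + n·σ₀²) = (28.09·23.02 + 190.44·115.6)/980.29 = 22661.4958/980.29 = 23.1171.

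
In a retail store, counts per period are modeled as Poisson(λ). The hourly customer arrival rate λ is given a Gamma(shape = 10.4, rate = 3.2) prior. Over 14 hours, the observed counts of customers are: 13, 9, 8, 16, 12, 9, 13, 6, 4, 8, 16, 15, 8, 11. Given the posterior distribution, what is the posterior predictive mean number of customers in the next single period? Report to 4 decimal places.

9.2093

With a Gamma(shape α, rate β) prior, the Poisson likelihood is conjugate: the posterior is Gamma(α + ΣXᵢ, β + n).
Sum of counts S = 148 over n = 14 hours.
Posterior: Gamma(α+S, β+n) = Gamma(10.4+148, 3.2+14) = Gamma(158.4, 17.2).
The predictive distribution for one future period is NegBinom with mean α/β = 9.2093.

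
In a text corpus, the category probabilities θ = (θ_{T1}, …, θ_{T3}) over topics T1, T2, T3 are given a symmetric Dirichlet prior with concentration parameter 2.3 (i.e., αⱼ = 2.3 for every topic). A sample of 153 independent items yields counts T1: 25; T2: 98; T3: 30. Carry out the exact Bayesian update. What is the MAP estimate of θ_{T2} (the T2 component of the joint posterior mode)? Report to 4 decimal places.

The Dirichlet prior is conjugate to the Multinomial likelihood: each posterior αⱼ = prior αⱼ + observed count nⱼ.
Posterior concentration: (27.3, 100.3, 32.3), total = 159.9.
Joint mode component: (α_{T2}−1)/(Σα−K) = 99.3/156.9 = 0.6329.

0.6329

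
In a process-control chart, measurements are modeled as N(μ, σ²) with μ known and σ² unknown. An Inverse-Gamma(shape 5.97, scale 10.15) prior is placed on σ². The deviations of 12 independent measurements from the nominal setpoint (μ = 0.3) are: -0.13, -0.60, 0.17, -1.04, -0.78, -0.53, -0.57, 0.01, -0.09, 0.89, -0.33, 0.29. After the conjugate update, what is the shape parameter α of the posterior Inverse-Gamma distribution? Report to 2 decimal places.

With known mean μ and an Inverse-Gamma(α, β) prior on σ², the Normal likelihood is conjugate: posterior is Inv-Gamma(α + n/2, β + Σ(xᵢ−μ)²/2).
Σ(xᵢ−μ)² = (-0.13)² + (-0.60)² + (0.17)² + (-1.04)² + (-0.78)² + (-0.53)² + (-0.57)² + (0.01)² + (-0.09)² + (0.89)² + (-0.33)² + (0.29)² = 3.6949.
Posterior: Inv-Gamma(5.97 + 12/2, 10.15 + 3.6949/2) = Inv-Gamma(11.97, 11.99745).
Posterior α = 11.97.

11.97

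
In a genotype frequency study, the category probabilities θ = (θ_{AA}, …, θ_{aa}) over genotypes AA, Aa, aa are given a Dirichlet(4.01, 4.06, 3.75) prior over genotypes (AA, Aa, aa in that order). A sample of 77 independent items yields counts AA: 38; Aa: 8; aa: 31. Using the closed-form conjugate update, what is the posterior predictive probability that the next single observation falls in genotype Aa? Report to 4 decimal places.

0.1358

The Dirichlet prior is conjugate to the Multinomial likelihood: each posterior αⱼ = prior αⱼ + observed count nⱼ.
Posterior concentration: (42.01, 12.06, 34.75), total = 88.82.
P(next = Aa | data) = α_{Aa}/Σα = 0.1358.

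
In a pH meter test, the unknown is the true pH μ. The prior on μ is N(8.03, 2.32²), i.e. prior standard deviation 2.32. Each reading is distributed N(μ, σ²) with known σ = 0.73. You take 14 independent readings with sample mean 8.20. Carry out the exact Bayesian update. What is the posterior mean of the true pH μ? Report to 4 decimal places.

For Normal data with known variance σ², a Normal(μ₀, σ₀²) prior on μ is conjugate. Posterior precision = 1/σ₀² + n/σ²; posterior mean is the precision-weighted average of μ₀ and x̄.
n·x̄ = 14·8.20 = 114.8.
σ₀² = 2.32² = 5.3824, σ² = 0.73² = 0.5329; σ² + n·σ₀² = 0.5329 + 14·5.3824 = 75.8865.
Posterior mean = (μ₀/σ₀² + n·x̄/σ²)/(1/σ₀² + n/σ²) = (σ²·μ₀ + σ₀²·n·x̄)/(σ² + n·σ₀²) = (0.5329·8.03 + 5.3824·114.8)/75.8865 = 622.178707/75.8865 = 8.1988.

8.1988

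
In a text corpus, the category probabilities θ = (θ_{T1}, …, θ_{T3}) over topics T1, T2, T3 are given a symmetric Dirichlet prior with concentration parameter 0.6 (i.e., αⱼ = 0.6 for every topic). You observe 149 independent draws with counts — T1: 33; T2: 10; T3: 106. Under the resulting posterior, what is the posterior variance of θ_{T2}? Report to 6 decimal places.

The Dirichlet prior is conjugate to the Multinomial likelihood: each posterior αⱼ = prior αⱼ + observed count nⱼ.
Posterior concentration: (33.6, 10.6, 106.6), total = 150.8.
Var[θ_j] = α_j(Σα−α_j)/((Σα)²(Σα+1)) = 10.6·140.2/(150.8²·151.8) = 0.000431.

0.000431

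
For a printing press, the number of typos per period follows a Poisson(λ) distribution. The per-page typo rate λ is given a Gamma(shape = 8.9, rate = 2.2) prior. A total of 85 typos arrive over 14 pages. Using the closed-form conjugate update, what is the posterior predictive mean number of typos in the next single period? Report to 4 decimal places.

5.7963

With a Gamma(shape α, rate β) prior, the Poisson likelihood is conjugate: the posterior is Gamma(α + ΣXᵢ, β + n).
Posterior: Gamma(α+S, β+n) = Gamma(8.9+85, 2.2+14) = Gamma(93.9, 16.2).
The predictive distribution for one future period is NegBinom with mean α/β = 5.7963.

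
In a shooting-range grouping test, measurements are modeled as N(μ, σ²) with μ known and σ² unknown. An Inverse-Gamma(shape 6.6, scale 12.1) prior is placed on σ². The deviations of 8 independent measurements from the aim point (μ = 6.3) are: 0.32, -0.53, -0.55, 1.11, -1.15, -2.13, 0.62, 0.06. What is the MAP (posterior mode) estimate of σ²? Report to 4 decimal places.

1.3951

With known mean μ and an Inverse-Gamma(α, β) prior on σ², the Normal likelihood is conjugate: posterior is Inv-Gamma(α + n/2, β + Σ(xᵢ−μ)²/2).
Σ(xᵢ−μ)² = (0.32)² + (-0.53)² + (-0.55)² + (1.11)² + (-1.15)² + (-2.13)² + (0.62)² + (0.06)² = 8.1653.
Posterior: Inv-Gamma(6.6 + 8/2, 12.1 + 8.1653/2) = Inv-Gamma(10.60, 16.18265).
Mode = β/(α+1) = 16.18265/11.60 = 1.3951.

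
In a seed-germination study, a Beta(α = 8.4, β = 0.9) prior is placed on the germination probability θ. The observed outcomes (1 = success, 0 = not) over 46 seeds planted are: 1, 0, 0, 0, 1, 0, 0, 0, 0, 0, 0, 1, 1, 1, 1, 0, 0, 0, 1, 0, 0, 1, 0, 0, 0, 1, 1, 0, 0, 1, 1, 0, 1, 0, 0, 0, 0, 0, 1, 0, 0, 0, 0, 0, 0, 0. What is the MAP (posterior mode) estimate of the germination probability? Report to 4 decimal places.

The Beta prior is conjugate to a Binomial/Bernoulli likelihood; the update adds successes to α and failures to β.
Posterior: Beta(α+k, β+n−k) = Beta(8.4+14, 0.9+32) = Beta(22.4, 32.9).
Mode of Beta(a,b) for a,b>1 is (a−1)/(a+b−2) = 21.4/53.3 = 0.4015.

0.4015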